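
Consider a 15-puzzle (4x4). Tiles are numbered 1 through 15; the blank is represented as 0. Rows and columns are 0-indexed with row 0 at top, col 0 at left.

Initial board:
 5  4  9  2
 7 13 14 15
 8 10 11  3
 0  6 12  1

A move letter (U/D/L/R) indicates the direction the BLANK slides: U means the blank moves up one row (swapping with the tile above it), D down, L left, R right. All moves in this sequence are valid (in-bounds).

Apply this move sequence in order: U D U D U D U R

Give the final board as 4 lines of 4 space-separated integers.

Answer:  5  4  9  2
 7 13 14 15
10  0 11  3
 8  6 12  1

Derivation:
After move 1 (U):
 5  4  9  2
 7 13 14 15
 0 10 11  3
 8  6 12  1

After move 2 (D):
 5  4  9  2
 7 13 14 15
 8 10 11  3
 0  6 12  1

After move 3 (U):
 5  4  9  2
 7 13 14 15
 0 10 11  3
 8  6 12  1

After move 4 (D):
 5  4  9  2
 7 13 14 15
 8 10 11  3
 0  6 12  1

After move 5 (U):
 5  4  9  2
 7 13 14 15
 0 10 11  3
 8  6 12  1

After move 6 (D):
 5  4  9  2
 7 13 14 15
 8 10 11  3
 0  6 12  1

After move 7 (U):
 5  4  9  2
 7 13 14 15
 0 10 11  3
 8  6 12  1

After move 8 (R):
 5  4  9  2
 7 13 14 15
10  0 11  3
 8  6 12  1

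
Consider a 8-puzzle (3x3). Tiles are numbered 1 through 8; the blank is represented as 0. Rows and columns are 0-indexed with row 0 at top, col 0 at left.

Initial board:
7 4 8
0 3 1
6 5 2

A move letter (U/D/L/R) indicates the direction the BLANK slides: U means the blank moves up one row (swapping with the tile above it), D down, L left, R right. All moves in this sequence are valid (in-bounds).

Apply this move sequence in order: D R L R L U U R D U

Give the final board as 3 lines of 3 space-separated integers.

Answer: 4 0 8
7 3 1
6 5 2

Derivation:
After move 1 (D):
7 4 8
6 3 1
0 5 2

After move 2 (R):
7 4 8
6 3 1
5 0 2

After move 3 (L):
7 4 8
6 3 1
0 5 2

After move 4 (R):
7 4 8
6 3 1
5 0 2

After move 5 (L):
7 4 8
6 3 1
0 5 2

After move 6 (U):
7 4 8
0 3 1
6 5 2

After move 7 (U):
0 4 8
7 3 1
6 5 2

After move 8 (R):
4 0 8
7 3 1
6 5 2

After move 9 (D):
4 3 8
7 0 1
6 5 2

After move 10 (U):
4 0 8
7 3 1
6 5 2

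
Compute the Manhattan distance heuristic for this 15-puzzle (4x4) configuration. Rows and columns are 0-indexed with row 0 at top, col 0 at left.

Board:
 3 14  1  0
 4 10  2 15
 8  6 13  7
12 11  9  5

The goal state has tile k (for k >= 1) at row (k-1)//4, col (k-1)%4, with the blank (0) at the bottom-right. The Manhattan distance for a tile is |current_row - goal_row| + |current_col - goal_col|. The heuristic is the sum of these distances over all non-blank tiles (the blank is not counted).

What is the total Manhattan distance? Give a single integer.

Answer: 41

Derivation:
Tile 3: (0,0)->(0,2) = 2
Tile 14: (0,1)->(3,1) = 3
Tile 1: (0,2)->(0,0) = 2
Tile 4: (1,0)->(0,3) = 4
Tile 10: (1,1)->(2,1) = 1
Tile 2: (1,2)->(0,1) = 2
Tile 15: (1,3)->(3,2) = 3
Tile 8: (2,0)->(1,3) = 4
Tile 6: (2,1)->(1,1) = 1
Tile 13: (2,2)->(3,0) = 3
Tile 7: (2,3)->(1,2) = 2
Tile 12: (3,0)->(2,3) = 4
Tile 11: (3,1)->(2,2) = 2
Tile 9: (3,2)->(2,0) = 3
Tile 5: (3,3)->(1,0) = 5
Sum: 2 + 3 + 2 + 4 + 1 + 2 + 3 + 4 + 1 + 3 + 2 + 4 + 2 + 3 + 5 = 41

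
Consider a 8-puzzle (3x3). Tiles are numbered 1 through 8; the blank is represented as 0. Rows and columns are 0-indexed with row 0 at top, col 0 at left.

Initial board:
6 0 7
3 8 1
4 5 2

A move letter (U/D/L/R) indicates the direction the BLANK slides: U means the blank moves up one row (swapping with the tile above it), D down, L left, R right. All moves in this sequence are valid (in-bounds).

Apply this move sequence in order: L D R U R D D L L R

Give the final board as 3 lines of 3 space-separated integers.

After move 1 (L):
0 6 7
3 8 1
4 5 2

After move 2 (D):
3 6 7
0 8 1
4 5 2

After move 3 (R):
3 6 7
8 0 1
4 5 2

After move 4 (U):
3 0 7
8 6 1
4 5 2

After move 5 (R):
3 7 0
8 6 1
4 5 2

After move 6 (D):
3 7 1
8 6 0
4 5 2

After move 7 (D):
3 7 1
8 6 2
4 5 0

After move 8 (L):
3 7 1
8 6 2
4 0 5

After move 9 (L):
3 7 1
8 6 2
0 4 5

After move 10 (R):
3 7 1
8 6 2
4 0 5

Answer: 3 7 1
8 6 2
4 0 5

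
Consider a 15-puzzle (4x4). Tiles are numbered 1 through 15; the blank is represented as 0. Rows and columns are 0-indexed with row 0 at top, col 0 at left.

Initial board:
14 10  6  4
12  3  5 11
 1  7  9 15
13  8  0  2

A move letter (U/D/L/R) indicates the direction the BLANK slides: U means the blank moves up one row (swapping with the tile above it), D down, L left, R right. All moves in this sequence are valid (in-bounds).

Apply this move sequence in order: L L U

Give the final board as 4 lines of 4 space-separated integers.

After move 1 (L):
14 10  6  4
12  3  5 11
 1  7  9 15
13  0  8  2

After move 2 (L):
14 10  6  4
12  3  5 11
 1  7  9 15
 0 13  8  2

After move 3 (U):
14 10  6  4
12  3  5 11
 0  7  9 15
 1 13  8  2

Answer: 14 10  6  4
12  3  5 11
 0  7  9 15
 1 13  8  2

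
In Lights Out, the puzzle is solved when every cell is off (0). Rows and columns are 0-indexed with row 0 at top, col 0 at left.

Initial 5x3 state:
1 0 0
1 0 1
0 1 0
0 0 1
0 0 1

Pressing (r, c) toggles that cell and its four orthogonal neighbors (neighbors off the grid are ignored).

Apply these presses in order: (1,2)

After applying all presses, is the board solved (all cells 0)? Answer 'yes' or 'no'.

Answer: no

Derivation:
After press 1 at (1,2):
1 0 1
1 1 0
0 1 1
0 0 1
0 0 1

Lights still on: 8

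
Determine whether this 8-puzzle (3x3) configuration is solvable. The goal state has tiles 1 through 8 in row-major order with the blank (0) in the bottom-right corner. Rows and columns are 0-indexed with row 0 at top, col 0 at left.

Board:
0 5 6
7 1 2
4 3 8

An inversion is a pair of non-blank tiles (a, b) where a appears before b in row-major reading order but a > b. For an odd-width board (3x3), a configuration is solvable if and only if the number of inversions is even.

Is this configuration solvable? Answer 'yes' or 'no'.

Answer: no

Derivation:
Inversions (pairs i<j in row-major order where tile[i] > tile[j] > 0): 13
13 is odd, so the puzzle is not solvable.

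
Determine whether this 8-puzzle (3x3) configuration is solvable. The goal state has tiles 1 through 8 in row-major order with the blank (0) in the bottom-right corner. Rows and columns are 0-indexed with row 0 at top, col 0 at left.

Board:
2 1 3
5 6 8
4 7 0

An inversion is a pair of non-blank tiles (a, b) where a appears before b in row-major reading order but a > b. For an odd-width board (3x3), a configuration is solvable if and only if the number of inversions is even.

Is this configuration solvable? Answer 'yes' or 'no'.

Inversions (pairs i<j in row-major order where tile[i] > tile[j] > 0): 5
5 is odd, so the puzzle is not solvable.

Answer: no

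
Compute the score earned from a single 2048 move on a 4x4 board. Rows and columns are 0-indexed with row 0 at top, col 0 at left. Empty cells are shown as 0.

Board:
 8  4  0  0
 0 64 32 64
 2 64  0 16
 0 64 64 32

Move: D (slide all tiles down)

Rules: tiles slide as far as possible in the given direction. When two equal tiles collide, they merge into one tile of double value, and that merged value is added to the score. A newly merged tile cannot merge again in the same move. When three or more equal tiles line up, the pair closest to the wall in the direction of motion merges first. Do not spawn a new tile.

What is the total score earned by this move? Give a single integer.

Slide down:
col 0: [8, 0, 2, 0] -> [0, 0, 8, 2]  score +0 (running 0)
col 1: [4, 64, 64, 64] -> [0, 4, 64, 128]  score +128 (running 128)
col 2: [0, 32, 0, 64] -> [0, 0, 32, 64]  score +0 (running 128)
col 3: [0, 64, 16, 32] -> [0, 64, 16, 32]  score +0 (running 128)
Board after move:
  0   0   0   0
  0   4   0  64
  8  64  32  16
  2 128  64  32

Answer: 128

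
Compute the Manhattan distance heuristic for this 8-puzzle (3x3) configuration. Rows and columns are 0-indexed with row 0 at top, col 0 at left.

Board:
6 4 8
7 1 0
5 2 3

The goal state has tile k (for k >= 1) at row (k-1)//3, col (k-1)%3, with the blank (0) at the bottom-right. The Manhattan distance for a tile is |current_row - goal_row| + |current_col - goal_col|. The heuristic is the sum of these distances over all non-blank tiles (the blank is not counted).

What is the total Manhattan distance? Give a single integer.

Answer: 17

Derivation:
Tile 6: at (0,0), goal (1,2), distance |0-1|+|0-2| = 3
Tile 4: at (0,1), goal (1,0), distance |0-1|+|1-0| = 2
Tile 8: at (0,2), goal (2,1), distance |0-2|+|2-1| = 3
Tile 7: at (1,0), goal (2,0), distance |1-2|+|0-0| = 1
Tile 1: at (1,1), goal (0,0), distance |1-0|+|1-0| = 2
Tile 5: at (2,0), goal (1,1), distance |2-1|+|0-1| = 2
Tile 2: at (2,1), goal (0,1), distance |2-0|+|1-1| = 2
Tile 3: at (2,2), goal (0,2), distance |2-0|+|2-2| = 2
Sum: 3 + 2 + 3 + 1 + 2 + 2 + 2 + 2 = 17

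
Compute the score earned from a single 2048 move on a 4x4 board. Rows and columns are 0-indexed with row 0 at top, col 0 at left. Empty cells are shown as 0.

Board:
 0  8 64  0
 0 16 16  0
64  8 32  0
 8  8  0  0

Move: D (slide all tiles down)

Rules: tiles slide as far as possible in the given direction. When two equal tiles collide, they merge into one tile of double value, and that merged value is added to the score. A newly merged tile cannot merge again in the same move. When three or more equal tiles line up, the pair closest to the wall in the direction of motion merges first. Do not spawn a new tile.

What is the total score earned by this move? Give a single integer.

Answer: 16

Derivation:
Slide down:
col 0: [0, 0, 64, 8] -> [0, 0, 64, 8]  score +0 (running 0)
col 1: [8, 16, 8, 8] -> [0, 8, 16, 16]  score +16 (running 16)
col 2: [64, 16, 32, 0] -> [0, 64, 16, 32]  score +0 (running 16)
col 3: [0, 0, 0, 0] -> [0, 0, 0, 0]  score +0 (running 16)
Board after move:
 0  0  0  0
 0  8 64  0
64 16 16  0
 8 16 32  0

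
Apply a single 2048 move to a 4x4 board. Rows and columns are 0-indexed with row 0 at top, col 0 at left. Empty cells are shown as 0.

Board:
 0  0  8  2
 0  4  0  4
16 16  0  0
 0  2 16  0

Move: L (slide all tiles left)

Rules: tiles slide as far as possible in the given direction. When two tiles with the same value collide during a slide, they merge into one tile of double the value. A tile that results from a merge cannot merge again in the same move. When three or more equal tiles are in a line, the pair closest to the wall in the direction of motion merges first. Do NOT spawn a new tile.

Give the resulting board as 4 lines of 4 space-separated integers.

Answer:  8  2  0  0
 8  0  0  0
32  0  0  0
 2 16  0  0

Derivation:
Slide left:
row 0: [0, 0, 8, 2] -> [8, 2, 0, 0]
row 1: [0, 4, 0, 4] -> [8, 0, 0, 0]
row 2: [16, 16, 0, 0] -> [32, 0, 0, 0]
row 3: [0, 2, 16, 0] -> [2, 16, 0, 0]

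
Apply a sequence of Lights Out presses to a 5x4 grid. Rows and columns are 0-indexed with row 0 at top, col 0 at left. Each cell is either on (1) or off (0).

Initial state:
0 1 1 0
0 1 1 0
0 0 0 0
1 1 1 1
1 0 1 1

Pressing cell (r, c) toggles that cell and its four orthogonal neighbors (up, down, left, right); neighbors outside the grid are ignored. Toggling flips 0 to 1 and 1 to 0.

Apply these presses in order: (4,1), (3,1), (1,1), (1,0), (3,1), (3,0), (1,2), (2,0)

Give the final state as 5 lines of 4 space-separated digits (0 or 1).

After press 1 at (4,1):
0 1 1 0
0 1 1 0
0 0 0 0
1 0 1 1
0 1 0 1

After press 2 at (3,1):
0 1 1 0
0 1 1 0
0 1 0 0
0 1 0 1
0 0 0 1

After press 3 at (1,1):
0 0 1 0
1 0 0 0
0 0 0 0
0 1 0 1
0 0 0 1

After press 4 at (1,0):
1 0 1 0
0 1 0 0
1 0 0 0
0 1 0 1
0 0 0 1

After press 5 at (3,1):
1 0 1 0
0 1 0 0
1 1 0 0
1 0 1 1
0 1 0 1

After press 6 at (3,0):
1 0 1 0
0 1 0 0
0 1 0 0
0 1 1 1
1 1 0 1

After press 7 at (1,2):
1 0 0 0
0 0 1 1
0 1 1 0
0 1 1 1
1 1 0 1

After press 8 at (2,0):
1 0 0 0
1 0 1 1
1 0 1 0
1 1 1 1
1 1 0 1

Answer: 1 0 0 0
1 0 1 1
1 0 1 0
1 1 1 1
1 1 0 1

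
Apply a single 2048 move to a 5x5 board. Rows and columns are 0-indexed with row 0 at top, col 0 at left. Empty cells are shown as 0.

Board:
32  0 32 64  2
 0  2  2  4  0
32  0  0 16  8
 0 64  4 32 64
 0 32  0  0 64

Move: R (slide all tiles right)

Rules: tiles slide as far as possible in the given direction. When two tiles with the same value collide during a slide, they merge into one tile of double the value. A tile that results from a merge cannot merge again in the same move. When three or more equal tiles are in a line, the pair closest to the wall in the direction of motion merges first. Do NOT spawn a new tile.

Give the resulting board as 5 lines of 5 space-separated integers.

Answer:  0  0 64 64  2
 0  0  0  4  4
 0  0 32 16  8
 0 64  4 32 64
 0  0  0 32 64

Derivation:
Slide right:
row 0: [32, 0, 32, 64, 2] -> [0, 0, 64, 64, 2]
row 1: [0, 2, 2, 4, 0] -> [0, 0, 0, 4, 4]
row 2: [32, 0, 0, 16, 8] -> [0, 0, 32, 16, 8]
row 3: [0, 64, 4, 32, 64] -> [0, 64, 4, 32, 64]
row 4: [0, 32, 0, 0, 64] -> [0, 0, 0, 32, 64]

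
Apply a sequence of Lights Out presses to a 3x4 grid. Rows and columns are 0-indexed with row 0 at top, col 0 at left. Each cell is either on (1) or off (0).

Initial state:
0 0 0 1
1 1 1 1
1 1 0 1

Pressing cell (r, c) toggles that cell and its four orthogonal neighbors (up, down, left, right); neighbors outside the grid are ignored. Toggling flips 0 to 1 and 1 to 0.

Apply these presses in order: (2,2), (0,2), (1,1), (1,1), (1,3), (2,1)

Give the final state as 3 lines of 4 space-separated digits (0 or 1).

After press 1 at (2,2):
0 0 0 1
1 1 0 1
1 0 1 0

After press 2 at (0,2):
0 1 1 0
1 1 1 1
1 0 1 0

After press 3 at (1,1):
0 0 1 0
0 0 0 1
1 1 1 0

After press 4 at (1,1):
0 1 1 0
1 1 1 1
1 0 1 0

After press 5 at (1,3):
0 1 1 1
1 1 0 0
1 0 1 1

After press 6 at (2,1):
0 1 1 1
1 0 0 0
0 1 0 1

Answer: 0 1 1 1
1 0 0 0
0 1 0 1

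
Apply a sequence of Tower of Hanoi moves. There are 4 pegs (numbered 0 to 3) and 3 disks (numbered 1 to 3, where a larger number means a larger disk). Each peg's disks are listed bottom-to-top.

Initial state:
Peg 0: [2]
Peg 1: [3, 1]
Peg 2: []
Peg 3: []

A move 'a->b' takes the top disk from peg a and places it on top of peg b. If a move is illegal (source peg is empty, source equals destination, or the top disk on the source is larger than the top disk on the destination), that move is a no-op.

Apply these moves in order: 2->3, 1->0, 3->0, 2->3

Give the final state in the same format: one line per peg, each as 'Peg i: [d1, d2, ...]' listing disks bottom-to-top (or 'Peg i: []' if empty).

Answer: Peg 0: [2, 1]
Peg 1: [3]
Peg 2: []
Peg 3: []

Derivation:
After move 1 (2->3):
Peg 0: [2]
Peg 1: [3, 1]
Peg 2: []
Peg 3: []

After move 2 (1->0):
Peg 0: [2, 1]
Peg 1: [3]
Peg 2: []
Peg 3: []

After move 3 (3->0):
Peg 0: [2, 1]
Peg 1: [3]
Peg 2: []
Peg 3: []

After move 4 (2->3):
Peg 0: [2, 1]
Peg 1: [3]
Peg 2: []
Peg 3: []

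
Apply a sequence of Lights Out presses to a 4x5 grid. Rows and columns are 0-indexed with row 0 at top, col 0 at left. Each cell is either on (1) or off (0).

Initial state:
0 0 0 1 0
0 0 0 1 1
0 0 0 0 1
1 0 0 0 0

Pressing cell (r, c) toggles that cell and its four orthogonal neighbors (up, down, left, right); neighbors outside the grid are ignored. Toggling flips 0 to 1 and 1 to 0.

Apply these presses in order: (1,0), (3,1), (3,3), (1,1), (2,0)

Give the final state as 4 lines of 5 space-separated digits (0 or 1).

Answer: 1 1 0 1 0
1 0 1 1 1
0 1 0 1 1
1 1 0 1 1

Derivation:
After press 1 at (1,0):
1 0 0 1 0
1 1 0 1 1
1 0 0 0 1
1 0 0 0 0

After press 2 at (3,1):
1 0 0 1 0
1 1 0 1 1
1 1 0 0 1
0 1 1 0 0

After press 3 at (3,3):
1 0 0 1 0
1 1 0 1 1
1 1 0 1 1
0 1 0 1 1

After press 4 at (1,1):
1 1 0 1 0
0 0 1 1 1
1 0 0 1 1
0 1 0 1 1

After press 5 at (2,0):
1 1 0 1 0
1 0 1 1 1
0 1 0 1 1
1 1 0 1 1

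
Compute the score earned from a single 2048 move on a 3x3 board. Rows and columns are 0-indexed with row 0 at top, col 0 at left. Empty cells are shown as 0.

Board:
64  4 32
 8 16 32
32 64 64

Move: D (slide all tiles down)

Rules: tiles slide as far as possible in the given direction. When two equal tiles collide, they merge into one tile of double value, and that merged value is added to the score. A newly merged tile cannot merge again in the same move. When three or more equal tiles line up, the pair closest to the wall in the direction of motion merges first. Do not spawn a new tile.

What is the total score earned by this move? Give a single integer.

Slide down:
col 0: [64, 8, 32] -> [64, 8, 32]  score +0 (running 0)
col 1: [4, 16, 64] -> [4, 16, 64]  score +0 (running 0)
col 2: [32, 32, 64] -> [0, 64, 64]  score +64 (running 64)
Board after move:
64  4  0
 8 16 64
32 64 64

Answer: 64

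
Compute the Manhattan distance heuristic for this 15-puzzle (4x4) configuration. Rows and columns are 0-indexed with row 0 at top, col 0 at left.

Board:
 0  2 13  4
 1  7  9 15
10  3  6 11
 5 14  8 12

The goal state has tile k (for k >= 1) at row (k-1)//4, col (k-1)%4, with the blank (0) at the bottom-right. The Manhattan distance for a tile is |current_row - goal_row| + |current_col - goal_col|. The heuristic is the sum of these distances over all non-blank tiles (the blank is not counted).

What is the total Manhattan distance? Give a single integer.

Tile 2: at (0,1), goal (0,1), distance |0-0|+|1-1| = 0
Tile 13: at (0,2), goal (3,0), distance |0-3|+|2-0| = 5
Tile 4: at (0,3), goal (0,3), distance |0-0|+|3-3| = 0
Tile 1: at (1,0), goal (0,0), distance |1-0|+|0-0| = 1
Tile 7: at (1,1), goal (1,2), distance |1-1|+|1-2| = 1
Tile 9: at (1,2), goal (2,0), distance |1-2|+|2-0| = 3
Tile 15: at (1,3), goal (3,2), distance |1-3|+|3-2| = 3
Tile 10: at (2,0), goal (2,1), distance |2-2|+|0-1| = 1
Tile 3: at (2,1), goal (0,2), distance |2-0|+|1-2| = 3
Tile 6: at (2,2), goal (1,1), distance |2-1|+|2-1| = 2
Tile 11: at (2,3), goal (2,2), distance |2-2|+|3-2| = 1
Tile 5: at (3,0), goal (1,0), distance |3-1|+|0-0| = 2
Tile 14: at (3,1), goal (3,1), distance |3-3|+|1-1| = 0
Tile 8: at (3,2), goal (1,3), distance |3-1|+|2-3| = 3
Tile 12: at (3,3), goal (2,3), distance |3-2|+|3-3| = 1
Sum: 0 + 5 + 0 + 1 + 1 + 3 + 3 + 1 + 3 + 2 + 1 + 2 + 0 + 3 + 1 = 26

Answer: 26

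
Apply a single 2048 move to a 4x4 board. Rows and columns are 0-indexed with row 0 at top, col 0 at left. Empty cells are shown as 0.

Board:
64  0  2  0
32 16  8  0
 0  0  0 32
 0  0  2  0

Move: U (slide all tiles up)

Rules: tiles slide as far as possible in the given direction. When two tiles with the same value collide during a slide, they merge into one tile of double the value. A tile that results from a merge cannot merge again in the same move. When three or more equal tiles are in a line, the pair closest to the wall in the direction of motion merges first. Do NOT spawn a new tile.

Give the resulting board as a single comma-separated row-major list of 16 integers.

Answer: 64, 16, 2, 32, 32, 0, 8, 0, 0, 0, 2, 0, 0, 0, 0, 0

Derivation:
Slide up:
col 0: [64, 32, 0, 0] -> [64, 32, 0, 0]
col 1: [0, 16, 0, 0] -> [16, 0, 0, 0]
col 2: [2, 8, 0, 2] -> [2, 8, 2, 0]
col 3: [0, 0, 32, 0] -> [32, 0, 0, 0]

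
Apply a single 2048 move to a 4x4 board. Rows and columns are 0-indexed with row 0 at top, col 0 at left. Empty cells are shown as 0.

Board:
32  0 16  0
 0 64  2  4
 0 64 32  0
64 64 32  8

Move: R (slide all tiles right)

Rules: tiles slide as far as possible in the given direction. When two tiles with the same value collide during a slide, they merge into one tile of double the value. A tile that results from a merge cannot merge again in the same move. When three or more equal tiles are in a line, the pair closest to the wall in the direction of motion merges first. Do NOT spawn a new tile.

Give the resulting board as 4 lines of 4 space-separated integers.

Slide right:
row 0: [32, 0, 16, 0] -> [0, 0, 32, 16]
row 1: [0, 64, 2, 4] -> [0, 64, 2, 4]
row 2: [0, 64, 32, 0] -> [0, 0, 64, 32]
row 3: [64, 64, 32, 8] -> [0, 128, 32, 8]

Answer:   0   0  32  16
  0  64   2   4
  0   0  64  32
  0 128  32   8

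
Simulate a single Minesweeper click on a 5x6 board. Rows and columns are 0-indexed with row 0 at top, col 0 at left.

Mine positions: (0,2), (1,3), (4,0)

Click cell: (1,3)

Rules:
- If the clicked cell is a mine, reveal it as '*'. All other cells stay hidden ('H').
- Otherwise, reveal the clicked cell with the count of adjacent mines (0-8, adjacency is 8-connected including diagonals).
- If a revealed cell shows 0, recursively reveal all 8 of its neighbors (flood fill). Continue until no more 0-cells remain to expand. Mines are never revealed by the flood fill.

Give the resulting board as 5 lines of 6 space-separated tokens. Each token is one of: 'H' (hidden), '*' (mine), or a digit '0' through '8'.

H H H H H H
H H H * H H
H H H H H H
H H H H H H
H H H H H H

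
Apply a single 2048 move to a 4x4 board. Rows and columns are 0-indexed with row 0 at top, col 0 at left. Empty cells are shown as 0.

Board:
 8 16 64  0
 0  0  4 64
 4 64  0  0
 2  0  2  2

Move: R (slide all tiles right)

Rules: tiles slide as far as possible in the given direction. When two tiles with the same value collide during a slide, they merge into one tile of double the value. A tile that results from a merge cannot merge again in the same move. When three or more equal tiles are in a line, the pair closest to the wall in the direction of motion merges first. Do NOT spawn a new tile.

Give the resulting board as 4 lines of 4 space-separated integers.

Slide right:
row 0: [8, 16, 64, 0] -> [0, 8, 16, 64]
row 1: [0, 0, 4, 64] -> [0, 0, 4, 64]
row 2: [4, 64, 0, 0] -> [0, 0, 4, 64]
row 3: [2, 0, 2, 2] -> [0, 0, 2, 4]

Answer:  0  8 16 64
 0  0  4 64
 0  0  4 64
 0  0  2  4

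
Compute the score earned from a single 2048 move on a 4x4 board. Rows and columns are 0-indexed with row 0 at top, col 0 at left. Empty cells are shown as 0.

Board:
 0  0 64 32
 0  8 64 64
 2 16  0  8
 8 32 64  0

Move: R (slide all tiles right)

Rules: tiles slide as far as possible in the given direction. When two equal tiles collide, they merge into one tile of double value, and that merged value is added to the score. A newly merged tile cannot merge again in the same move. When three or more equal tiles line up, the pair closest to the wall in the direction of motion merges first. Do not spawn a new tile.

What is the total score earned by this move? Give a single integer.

Answer: 128

Derivation:
Slide right:
row 0: [0, 0, 64, 32] -> [0, 0, 64, 32]  score +0 (running 0)
row 1: [0, 8, 64, 64] -> [0, 0, 8, 128]  score +128 (running 128)
row 2: [2, 16, 0, 8] -> [0, 2, 16, 8]  score +0 (running 128)
row 3: [8, 32, 64, 0] -> [0, 8, 32, 64]  score +0 (running 128)
Board after move:
  0   0  64  32
  0   0   8 128
  0   2  16   8
  0   8  32  64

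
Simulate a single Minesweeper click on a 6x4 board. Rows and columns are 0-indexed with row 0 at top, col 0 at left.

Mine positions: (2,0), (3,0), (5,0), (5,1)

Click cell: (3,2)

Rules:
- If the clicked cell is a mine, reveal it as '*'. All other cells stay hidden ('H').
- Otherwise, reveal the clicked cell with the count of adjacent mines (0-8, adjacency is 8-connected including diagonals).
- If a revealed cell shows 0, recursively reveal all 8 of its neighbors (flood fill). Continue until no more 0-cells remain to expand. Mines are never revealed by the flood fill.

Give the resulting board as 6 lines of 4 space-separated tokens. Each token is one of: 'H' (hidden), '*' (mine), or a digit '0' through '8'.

0 0 0 0
1 1 0 0
H 2 0 0
H 2 0 0
H 3 1 0
H H 1 0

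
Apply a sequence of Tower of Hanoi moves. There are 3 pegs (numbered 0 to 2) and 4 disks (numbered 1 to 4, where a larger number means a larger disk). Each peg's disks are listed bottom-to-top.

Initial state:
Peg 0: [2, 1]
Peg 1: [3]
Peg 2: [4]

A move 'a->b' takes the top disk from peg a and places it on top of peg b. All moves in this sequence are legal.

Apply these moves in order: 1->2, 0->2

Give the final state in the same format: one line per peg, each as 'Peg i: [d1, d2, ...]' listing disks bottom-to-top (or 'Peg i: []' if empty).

Answer: Peg 0: [2]
Peg 1: []
Peg 2: [4, 3, 1]

Derivation:
After move 1 (1->2):
Peg 0: [2, 1]
Peg 1: []
Peg 2: [4, 3]

After move 2 (0->2):
Peg 0: [2]
Peg 1: []
Peg 2: [4, 3, 1]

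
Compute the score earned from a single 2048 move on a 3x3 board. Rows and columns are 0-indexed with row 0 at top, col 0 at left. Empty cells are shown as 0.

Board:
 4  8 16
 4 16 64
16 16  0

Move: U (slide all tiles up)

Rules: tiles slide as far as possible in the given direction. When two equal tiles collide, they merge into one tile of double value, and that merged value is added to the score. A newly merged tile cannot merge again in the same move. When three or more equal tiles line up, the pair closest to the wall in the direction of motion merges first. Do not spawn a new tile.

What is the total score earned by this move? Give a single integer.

Slide up:
col 0: [4, 4, 16] -> [8, 16, 0]  score +8 (running 8)
col 1: [8, 16, 16] -> [8, 32, 0]  score +32 (running 40)
col 2: [16, 64, 0] -> [16, 64, 0]  score +0 (running 40)
Board after move:
 8  8 16
16 32 64
 0  0  0

Answer: 40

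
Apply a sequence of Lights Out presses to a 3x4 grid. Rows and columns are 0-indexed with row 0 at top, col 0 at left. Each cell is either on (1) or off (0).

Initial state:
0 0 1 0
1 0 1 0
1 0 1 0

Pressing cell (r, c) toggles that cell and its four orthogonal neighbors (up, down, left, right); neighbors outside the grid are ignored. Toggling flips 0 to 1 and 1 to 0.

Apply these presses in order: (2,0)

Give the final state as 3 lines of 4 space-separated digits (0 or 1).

Answer: 0 0 1 0
0 0 1 0
0 1 1 0

Derivation:
After press 1 at (2,0):
0 0 1 0
0 0 1 0
0 1 1 0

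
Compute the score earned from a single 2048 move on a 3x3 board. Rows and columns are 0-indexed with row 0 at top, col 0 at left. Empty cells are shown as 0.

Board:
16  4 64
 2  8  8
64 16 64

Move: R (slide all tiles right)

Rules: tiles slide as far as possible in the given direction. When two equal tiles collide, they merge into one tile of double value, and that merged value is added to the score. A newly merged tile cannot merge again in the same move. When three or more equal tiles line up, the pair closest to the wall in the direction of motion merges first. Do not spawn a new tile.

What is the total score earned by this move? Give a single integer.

Answer: 16

Derivation:
Slide right:
row 0: [16, 4, 64] -> [16, 4, 64]  score +0 (running 0)
row 1: [2, 8, 8] -> [0, 2, 16]  score +16 (running 16)
row 2: [64, 16, 64] -> [64, 16, 64]  score +0 (running 16)
Board after move:
16  4 64
 0  2 16
64 16 64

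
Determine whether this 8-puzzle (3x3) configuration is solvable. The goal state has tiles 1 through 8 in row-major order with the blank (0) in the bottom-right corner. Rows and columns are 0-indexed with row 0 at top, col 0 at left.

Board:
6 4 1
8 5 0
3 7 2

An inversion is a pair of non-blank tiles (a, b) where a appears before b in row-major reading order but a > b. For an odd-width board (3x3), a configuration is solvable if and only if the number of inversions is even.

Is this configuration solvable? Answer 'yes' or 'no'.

Inversions (pairs i<j in row-major order where tile[i] > tile[j] > 0): 16
16 is even, so the puzzle is solvable.

Answer: yes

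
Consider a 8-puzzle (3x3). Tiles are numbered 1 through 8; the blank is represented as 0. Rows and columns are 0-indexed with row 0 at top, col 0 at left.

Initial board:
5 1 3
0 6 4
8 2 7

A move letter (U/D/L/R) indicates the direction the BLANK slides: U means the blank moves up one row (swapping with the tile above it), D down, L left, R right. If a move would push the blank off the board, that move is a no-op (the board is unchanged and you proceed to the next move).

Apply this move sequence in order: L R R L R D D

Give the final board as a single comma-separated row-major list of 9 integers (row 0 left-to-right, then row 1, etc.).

Answer: 5, 1, 3, 6, 4, 7, 8, 2, 0

Derivation:
After move 1 (L):
5 1 3
0 6 4
8 2 7

After move 2 (R):
5 1 3
6 0 4
8 2 7

After move 3 (R):
5 1 3
6 4 0
8 2 7

After move 4 (L):
5 1 3
6 0 4
8 2 7

After move 5 (R):
5 1 3
6 4 0
8 2 7

After move 6 (D):
5 1 3
6 4 7
8 2 0

After move 7 (D):
5 1 3
6 4 7
8 2 0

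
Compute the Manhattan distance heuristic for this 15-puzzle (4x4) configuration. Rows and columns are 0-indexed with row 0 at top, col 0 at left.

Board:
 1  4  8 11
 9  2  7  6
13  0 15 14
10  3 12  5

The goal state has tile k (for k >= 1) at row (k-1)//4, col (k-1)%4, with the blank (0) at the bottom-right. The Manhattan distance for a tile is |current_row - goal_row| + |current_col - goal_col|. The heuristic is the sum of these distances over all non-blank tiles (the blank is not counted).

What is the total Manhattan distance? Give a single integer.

Tile 1: at (0,0), goal (0,0), distance |0-0|+|0-0| = 0
Tile 4: at (0,1), goal (0,3), distance |0-0|+|1-3| = 2
Tile 8: at (0,2), goal (1,3), distance |0-1|+|2-3| = 2
Tile 11: at (0,3), goal (2,2), distance |0-2|+|3-2| = 3
Tile 9: at (1,0), goal (2,0), distance |1-2|+|0-0| = 1
Tile 2: at (1,1), goal (0,1), distance |1-0|+|1-1| = 1
Tile 7: at (1,2), goal (1,2), distance |1-1|+|2-2| = 0
Tile 6: at (1,3), goal (1,1), distance |1-1|+|3-1| = 2
Tile 13: at (2,0), goal (3,0), distance |2-3|+|0-0| = 1
Tile 15: at (2,2), goal (3,2), distance |2-3|+|2-2| = 1
Tile 14: at (2,3), goal (3,1), distance |2-3|+|3-1| = 3
Tile 10: at (3,0), goal (2,1), distance |3-2|+|0-1| = 2
Tile 3: at (3,1), goal (0,2), distance |3-0|+|1-2| = 4
Tile 12: at (3,2), goal (2,3), distance |3-2|+|2-3| = 2
Tile 5: at (3,3), goal (1,0), distance |3-1|+|3-0| = 5
Sum: 0 + 2 + 2 + 3 + 1 + 1 + 0 + 2 + 1 + 1 + 3 + 2 + 4 + 2 + 5 = 29

Answer: 29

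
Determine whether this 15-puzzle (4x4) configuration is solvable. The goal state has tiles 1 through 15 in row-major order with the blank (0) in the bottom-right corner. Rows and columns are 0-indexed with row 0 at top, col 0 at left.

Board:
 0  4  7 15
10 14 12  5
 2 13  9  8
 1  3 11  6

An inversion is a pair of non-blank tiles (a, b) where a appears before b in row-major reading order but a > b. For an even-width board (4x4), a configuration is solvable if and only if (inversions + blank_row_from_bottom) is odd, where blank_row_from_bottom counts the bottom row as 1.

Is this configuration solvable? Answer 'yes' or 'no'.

Inversions: 63
Blank is in row 0 (0-indexed from top), which is row 4 counting from the bottom (bottom = 1).
63 + 4 = 67, which is odd, so the puzzle is solvable.

Answer: yes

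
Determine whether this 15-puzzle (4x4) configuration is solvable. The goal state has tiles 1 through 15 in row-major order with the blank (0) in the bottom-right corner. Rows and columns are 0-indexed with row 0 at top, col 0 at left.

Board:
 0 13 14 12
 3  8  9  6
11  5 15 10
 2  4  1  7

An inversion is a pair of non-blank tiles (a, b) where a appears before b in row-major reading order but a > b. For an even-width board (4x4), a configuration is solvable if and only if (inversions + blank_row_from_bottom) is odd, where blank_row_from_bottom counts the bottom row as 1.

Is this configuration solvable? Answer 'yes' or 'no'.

Answer: yes

Derivation:
Inversions: 73
Blank is in row 0 (0-indexed from top), which is row 4 counting from the bottom (bottom = 1).
73 + 4 = 77, which is odd, so the puzzle is solvable.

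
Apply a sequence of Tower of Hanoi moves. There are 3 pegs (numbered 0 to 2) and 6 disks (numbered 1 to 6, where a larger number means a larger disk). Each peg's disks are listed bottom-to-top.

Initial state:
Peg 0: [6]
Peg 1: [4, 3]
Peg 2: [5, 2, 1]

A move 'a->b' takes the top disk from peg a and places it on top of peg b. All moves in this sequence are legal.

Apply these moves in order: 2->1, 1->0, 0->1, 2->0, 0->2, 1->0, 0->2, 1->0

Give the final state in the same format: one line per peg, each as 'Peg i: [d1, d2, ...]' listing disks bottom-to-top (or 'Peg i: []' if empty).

After move 1 (2->1):
Peg 0: [6]
Peg 1: [4, 3, 1]
Peg 2: [5, 2]

After move 2 (1->0):
Peg 0: [6, 1]
Peg 1: [4, 3]
Peg 2: [5, 2]

After move 3 (0->1):
Peg 0: [6]
Peg 1: [4, 3, 1]
Peg 2: [5, 2]

After move 4 (2->0):
Peg 0: [6, 2]
Peg 1: [4, 3, 1]
Peg 2: [5]

After move 5 (0->2):
Peg 0: [6]
Peg 1: [4, 3, 1]
Peg 2: [5, 2]

After move 6 (1->0):
Peg 0: [6, 1]
Peg 1: [4, 3]
Peg 2: [5, 2]

After move 7 (0->2):
Peg 0: [6]
Peg 1: [4, 3]
Peg 2: [5, 2, 1]

After move 8 (1->0):
Peg 0: [6, 3]
Peg 1: [4]
Peg 2: [5, 2, 1]

Answer: Peg 0: [6, 3]
Peg 1: [4]
Peg 2: [5, 2, 1]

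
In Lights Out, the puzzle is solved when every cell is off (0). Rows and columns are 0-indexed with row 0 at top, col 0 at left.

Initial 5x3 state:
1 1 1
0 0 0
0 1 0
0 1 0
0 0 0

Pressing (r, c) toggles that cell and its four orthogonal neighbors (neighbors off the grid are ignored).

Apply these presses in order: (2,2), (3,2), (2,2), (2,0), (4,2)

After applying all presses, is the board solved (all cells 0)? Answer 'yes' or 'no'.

Answer: no

Derivation:
After press 1 at (2,2):
1 1 1
0 0 1
0 0 1
0 1 1
0 0 0

After press 2 at (3,2):
1 1 1
0 0 1
0 0 0
0 0 0
0 0 1

After press 3 at (2,2):
1 1 1
0 0 0
0 1 1
0 0 1
0 0 1

After press 4 at (2,0):
1 1 1
1 0 0
1 0 1
1 0 1
0 0 1

After press 5 at (4,2):
1 1 1
1 0 0
1 0 1
1 0 0
0 1 0

Lights still on: 8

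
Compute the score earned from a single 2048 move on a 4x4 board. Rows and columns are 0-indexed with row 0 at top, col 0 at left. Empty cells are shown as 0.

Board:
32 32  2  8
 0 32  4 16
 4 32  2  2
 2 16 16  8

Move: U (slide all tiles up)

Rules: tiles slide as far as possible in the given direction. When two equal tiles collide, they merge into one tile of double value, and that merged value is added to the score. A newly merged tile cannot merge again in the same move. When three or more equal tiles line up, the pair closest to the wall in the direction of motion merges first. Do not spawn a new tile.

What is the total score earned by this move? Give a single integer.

Slide up:
col 0: [32, 0, 4, 2] -> [32, 4, 2, 0]  score +0 (running 0)
col 1: [32, 32, 32, 16] -> [64, 32, 16, 0]  score +64 (running 64)
col 2: [2, 4, 2, 16] -> [2, 4, 2, 16]  score +0 (running 64)
col 3: [8, 16, 2, 8] -> [8, 16, 2, 8]  score +0 (running 64)
Board after move:
32 64  2  8
 4 32  4 16
 2 16  2  2
 0  0 16  8

Answer: 64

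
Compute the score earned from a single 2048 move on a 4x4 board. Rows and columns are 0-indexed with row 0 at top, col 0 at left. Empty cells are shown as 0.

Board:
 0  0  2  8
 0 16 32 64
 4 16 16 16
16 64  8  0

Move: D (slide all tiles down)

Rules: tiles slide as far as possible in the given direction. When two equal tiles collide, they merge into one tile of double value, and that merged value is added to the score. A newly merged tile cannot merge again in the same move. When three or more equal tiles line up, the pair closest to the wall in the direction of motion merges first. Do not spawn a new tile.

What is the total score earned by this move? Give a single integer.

Answer: 32

Derivation:
Slide down:
col 0: [0, 0, 4, 16] -> [0, 0, 4, 16]  score +0 (running 0)
col 1: [0, 16, 16, 64] -> [0, 0, 32, 64]  score +32 (running 32)
col 2: [2, 32, 16, 8] -> [2, 32, 16, 8]  score +0 (running 32)
col 3: [8, 64, 16, 0] -> [0, 8, 64, 16]  score +0 (running 32)
Board after move:
 0  0  2  0
 0  0 32  8
 4 32 16 64
16 64  8 16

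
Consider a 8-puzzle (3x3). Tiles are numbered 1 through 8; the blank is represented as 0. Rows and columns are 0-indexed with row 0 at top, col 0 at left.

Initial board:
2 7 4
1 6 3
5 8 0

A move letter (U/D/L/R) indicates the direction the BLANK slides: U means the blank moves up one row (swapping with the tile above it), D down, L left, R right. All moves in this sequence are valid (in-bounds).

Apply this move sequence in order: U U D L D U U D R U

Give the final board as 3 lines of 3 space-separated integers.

Answer: 2 7 0
1 6 4
5 8 3

Derivation:
After move 1 (U):
2 7 4
1 6 0
5 8 3

After move 2 (U):
2 7 0
1 6 4
5 8 3

After move 3 (D):
2 7 4
1 6 0
5 8 3

After move 4 (L):
2 7 4
1 0 6
5 8 3

After move 5 (D):
2 7 4
1 8 6
5 0 3

After move 6 (U):
2 7 4
1 0 6
5 8 3

After move 7 (U):
2 0 4
1 7 6
5 8 3

After move 8 (D):
2 7 4
1 0 6
5 8 3

After move 9 (R):
2 7 4
1 6 0
5 8 3

After move 10 (U):
2 7 0
1 6 4
5 8 3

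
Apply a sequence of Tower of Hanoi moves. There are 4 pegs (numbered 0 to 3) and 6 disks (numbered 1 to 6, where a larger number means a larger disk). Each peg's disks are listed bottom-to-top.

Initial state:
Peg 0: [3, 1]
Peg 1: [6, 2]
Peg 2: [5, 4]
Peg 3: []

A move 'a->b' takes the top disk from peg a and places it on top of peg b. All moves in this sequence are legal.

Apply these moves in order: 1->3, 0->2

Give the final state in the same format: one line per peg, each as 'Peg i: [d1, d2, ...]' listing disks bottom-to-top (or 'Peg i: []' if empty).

After move 1 (1->3):
Peg 0: [3, 1]
Peg 1: [6]
Peg 2: [5, 4]
Peg 3: [2]

After move 2 (0->2):
Peg 0: [3]
Peg 1: [6]
Peg 2: [5, 4, 1]
Peg 3: [2]

Answer: Peg 0: [3]
Peg 1: [6]
Peg 2: [5, 4, 1]
Peg 3: [2]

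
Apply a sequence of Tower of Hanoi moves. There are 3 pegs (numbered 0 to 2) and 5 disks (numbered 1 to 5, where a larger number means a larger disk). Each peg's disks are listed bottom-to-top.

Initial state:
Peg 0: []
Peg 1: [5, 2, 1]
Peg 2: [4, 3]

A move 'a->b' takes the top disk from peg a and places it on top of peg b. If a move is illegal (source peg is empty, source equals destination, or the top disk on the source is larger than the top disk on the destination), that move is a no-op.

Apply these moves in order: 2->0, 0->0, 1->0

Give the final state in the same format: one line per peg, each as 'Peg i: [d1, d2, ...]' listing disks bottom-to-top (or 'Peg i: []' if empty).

After move 1 (2->0):
Peg 0: [3]
Peg 1: [5, 2, 1]
Peg 2: [4]

After move 2 (0->0):
Peg 0: [3]
Peg 1: [5, 2, 1]
Peg 2: [4]

After move 3 (1->0):
Peg 0: [3, 1]
Peg 1: [5, 2]
Peg 2: [4]

Answer: Peg 0: [3, 1]
Peg 1: [5, 2]
Peg 2: [4]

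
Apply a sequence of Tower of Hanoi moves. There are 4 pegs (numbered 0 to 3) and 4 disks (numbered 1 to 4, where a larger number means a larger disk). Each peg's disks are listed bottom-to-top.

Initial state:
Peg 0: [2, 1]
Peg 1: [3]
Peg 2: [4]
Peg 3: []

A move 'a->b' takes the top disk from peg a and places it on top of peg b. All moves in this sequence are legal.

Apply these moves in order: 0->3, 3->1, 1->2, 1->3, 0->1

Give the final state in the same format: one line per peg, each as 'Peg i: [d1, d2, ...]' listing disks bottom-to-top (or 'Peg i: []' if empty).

Answer: Peg 0: []
Peg 1: [2]
Peg 2: [4, 1]
Peg 3: [3]

Derivation:
After move 1 (0->3):
Peg 0: [2]
Peg 1: [3]
Peg 2: [4]
Peg 3: [1]

After move 2 (3->1):
Peg 0: [2]
Peg 1: [3, 1]
Peg 2: [4]
Peg 3: []

After move 3 (1->2):
Peg 0: [2]
Peg 1: [3]
Peg 2: [4, 1]
Peg 3: []

After move 4 (1->3):
Peg 0: [2]
Peg 1: []
Peg 2: [4, 1]
Peg 3: [3]

After move 5 (0->1):
Peg 0: []
Peg 1: [2]
Peg 2: [4, 1]
Peg 3: [3]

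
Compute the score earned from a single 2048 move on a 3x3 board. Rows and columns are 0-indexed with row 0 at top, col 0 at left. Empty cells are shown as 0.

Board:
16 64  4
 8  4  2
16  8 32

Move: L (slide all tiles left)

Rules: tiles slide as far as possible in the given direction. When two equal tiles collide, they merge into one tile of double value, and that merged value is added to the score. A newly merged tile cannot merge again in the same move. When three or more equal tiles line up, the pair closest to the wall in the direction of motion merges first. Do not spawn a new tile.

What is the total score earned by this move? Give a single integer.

Slide left:
row 0: [16, 64, 4] -> [16, 64, 4]  score +0 (running 0)
row 1: [8, 4, 2] -> [8, 4, 2]  score +0 (running 0)
row 2: [16, 8, 32] -> [16, 8, 32]  score +0 (running 0)
Board after move:
16 64  4
 8  4  2
16  8 32

Answer: 0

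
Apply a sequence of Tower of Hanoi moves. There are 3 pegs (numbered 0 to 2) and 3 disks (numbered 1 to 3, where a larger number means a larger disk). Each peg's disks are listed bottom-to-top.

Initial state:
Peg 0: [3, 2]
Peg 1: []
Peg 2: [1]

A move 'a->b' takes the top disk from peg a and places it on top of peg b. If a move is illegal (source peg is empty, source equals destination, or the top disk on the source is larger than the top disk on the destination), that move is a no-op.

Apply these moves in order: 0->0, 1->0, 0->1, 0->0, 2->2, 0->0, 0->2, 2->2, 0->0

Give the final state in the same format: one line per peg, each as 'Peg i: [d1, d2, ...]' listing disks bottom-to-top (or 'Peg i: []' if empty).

After move 1 (0->0):
Peg 0: [3, 2]
Peg 1: []
Peg 2: [1]

After move 2 (1->0):
Peg 0: [3, 2]
Peg 1: []
Peg 2: [1]

After move 3 (0->1):
Peg 0: [3]
Peg 1: [2]
Peg 2: [1]

After move 4 (0->0):
Peg 0: [3]
Peg 1: [2]
Peg 2: [1]

After move 5 (2->2):
Peg 0: [3]
Peg 1: [2]
Peg 2: [1]

After move 6 (0->0):
Peg 0: [3]
Peg 1: [2]
Peg 2: [1]

After move 7 (0->2):
Peg 0: [3]
Peg 1: [2]
Peg 2: [1]

After move 8 (2->2):
Peg 0: [3]
Peg 1: [2]
Peg 2: [1]

After move 9 (0->0):
Peg 0: [3]
Peg 1: [2]
Peg 2: [1]

Answer: Peg 0: [3]
Peg 1: [2]
Peg 2: [1]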